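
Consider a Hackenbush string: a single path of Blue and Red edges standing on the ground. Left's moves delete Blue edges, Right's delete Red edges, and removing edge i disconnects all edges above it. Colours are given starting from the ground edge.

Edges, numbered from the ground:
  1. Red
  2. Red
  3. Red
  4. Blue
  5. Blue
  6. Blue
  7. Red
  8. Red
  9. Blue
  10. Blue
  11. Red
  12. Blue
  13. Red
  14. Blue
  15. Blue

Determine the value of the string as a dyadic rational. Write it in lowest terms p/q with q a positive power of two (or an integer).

-9001/4096

step 1: add Red to get R; options L={  } R={ 0 } = -1
step 2: add Red to get RR; options L={  } R={ -1; 0 } = -2
step 3: add Red to get RRR; options L={  } R={ -2; -1; 0 } = -3
step 4: add Blue to get RRRB; options L={ -3 } R={ -2; -1; 0 } = -5/2
step 5: add Blue to get RRRBB; options L={ -3; -5/2 } R={ -2; -1; 0 } = -9/4
step 6: add Blue to get RRRBBB; options L={ -3; -5/2; -9/4 } R={ -2; -1; 0 } = -17/8
step 7: add Red to get RRRBBBR; options L={ -3; -5/2; -9/4 } R={ -17/8; -2; -1; 0 } = -35/16
step 8: add Red to get RRRBBBRR; options L={ -3; -5/2; -9/4 } R={ -35/16; -17/8; -2; -1; 0 } = -71/32
step 9: add Blue to get RRRBBBRRB; options L={ -3; -5/2; -9/4; -71/32 } R={ -35/16; -17/8; -2; -1; 0 } = -141/64
step 10: add Blue to get RRRBBBRRBB; options L={ -3; -5/2; -9/4; -71/32; -141/64 } R={ -35/16; -17/8; -2; -1; 0 } = -281/128
step 11: add Red to get RRRBBBRRBBR; options L={ -3; -5/2; -9/4; -71/32; -141/64 } R={ -281/128; -35/16; -17/8; -2; -1; 0 } = -563/256
step 12: add Blue to get RRRBBBRRBBRB; options L={ -3; -5/2; -9/4; -71/32; -141/64; -563/256 } R={ -281/128; -35/16; -17/8; -2; -1; 0 } = -1125/512
step 13: add Red to get RRRBBBRRBBRBR; options L={ -3; -5/2; -9/4; -71/32; -141/64; -563/256 } R={ -1125/512; -281/128; -35/16; -17/8; -2; -1; 0 } = -2251/1024
step 14: add Blue to get RRRBBBRRBBRBRB; options L={ -3; -5/2; -9/4; -71/32; -141/64; -563/256; -2251/1024 } R={ -1125/512; -281/128; -35/16; -17/8; -2; -1; 0 } = -4501/2048
step 15: add Blue to get RRRBBBRRBBRBRBB; options L={ -3; -5/2; -9/4; -71/32; -141/64; -563/256; -2251/1024; -4501/2048 } R={ -1125/512; -281/128; -35/16; -17/8; -2; -1; 0 } = -9001/4096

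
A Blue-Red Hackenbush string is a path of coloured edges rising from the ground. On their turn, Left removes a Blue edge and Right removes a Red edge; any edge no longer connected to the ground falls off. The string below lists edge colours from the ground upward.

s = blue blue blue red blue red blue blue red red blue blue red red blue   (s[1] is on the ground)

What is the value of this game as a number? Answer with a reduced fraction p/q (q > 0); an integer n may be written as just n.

11059/4096

step 1: add blue to get b; options L={ 0 } R={ none } => 1
step 2: add blue to get bb; options L={ 0 1 } R={ none } => 2
step 3: add blue to get bbb; options L={ 0 1 2 } R={ none } => 3
step 4: add red to get bbbr; options L={ 0 1 2 } R={ 3 } => 5/2
step 5: add blue to get bbbrb; options L={ 0 1 2 5/2 } R={ 3 } => 11/4
step 6: add red to get bbbrbr; options L={ 0 1 2 5/2 } R={ 11/4 3 } => 21/8
step 7: add blue to get bbbrbrb; options L={ 0 1 2 5/2 21/8 } R={ 11/4 3 } => 43/16
step 8: add blue to get bbbrbrbb; options L={ 0 1 2 5/2 21/8 43/16 } R={ 11/4 3 } => 87/32
step 9: add red to get bbbrbrbbr; options L={ 0 1 2 5/2 21/8 43/16 } R={ 87/32 11/4 3 } => 173/64
step 10: add red to get bbbrbrbbrr; options L={ 0 1 2 5/2 21/8 43/16 } R={ 173/64 87/32 11/4 3 } => 345/128
step 11: add blue to get bbbrbrbbrrb; options L={ 0 1 2 5/2 21/8 43/16 345/128 } R={ 173/64 87/32 11/4 3 } => 691/256
step 12: add blue to get bbbrbrbbrrbb; options L={ 0 1 2 5/2 21/8 43/16 345/128 691/256 } R={ 173/64 87/32 11/4 3 } => 1383/512
step 13: add red to get bbbrbrbbrrbbr; options L={ 0 1 2 5/2 21/8 43/16 345/128 691/256 } R={ 1383/512 173/64 87/32 11/4 3 } => 2765/1024
step 14: add red to get bbbrbrbbrrbbrr; options L={ 0 1 2 5/2 21/8 43/16 345/128 691/256 } R={ 2765/1024 1383/512 173/64 87/32 11/4 3 } => 5529/2048
step 15: add blue to get bbbrbrbbrrbbrrb; options L={ 0 1 2 5/2 21/8 43/16 345/128 691/256 5529/2048 } R={ 2765/1024 1383/512 173/64 87/32 11/4 3 } => 11059/4096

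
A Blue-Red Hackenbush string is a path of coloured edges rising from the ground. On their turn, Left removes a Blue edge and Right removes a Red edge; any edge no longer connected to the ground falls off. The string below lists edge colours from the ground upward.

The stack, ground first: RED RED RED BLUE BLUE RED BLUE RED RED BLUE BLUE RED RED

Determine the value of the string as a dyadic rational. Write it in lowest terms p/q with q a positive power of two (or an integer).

-2407/1024

edge 1 of 13 (RED): {  | 0 } => -1
edge 2 of 13 (RED): {  | -1; 0 } => -2
edge 3 of 13 (RED): {  | -2; -1; 0 } => -3
edge 4 of 13 (BLUE): { -3 | -2; -1; 0 } => -5/2
edge 5 of 13 (BLUE): { -3; -5/2 | -2; -1; 0 } => -9/4
edge 6 of 13 (RED): { -3; -5/2 | -9/4; -2; -1; 0 } => -19/8
edge 7 of 13 (BLUE): { -3; -5/2; -19/8 | -9/4; -2; -1; 0 } => -37/16
edge 8 of 13 (RED): { -3; -5/2; -19/8 | -37/16; -9/4; -2; -1; 0 } => -75/32
edge 9 of 13 (RED): { -3; -5/2; -19/8 | -75/32; -37/16; -9/4; -2; -1; 0 } => -151/64
edge 10 of 13 (BLUE): { -3; -5/2; -19/8; -151/64 | -75/32; -37/16; -9/4; -2; -1; 0 } => -301/128
edge 11 of 13 (BLUE): { -3; -5/2; -19/8; -151/64; -301/128 | -75/32; -37/16; -9/4; -2; -1; 0 } => -601/256
edge 12 of 13 (RED): { -3; -5/2; -19/8; -151/64; -301/128 | -601/256; -75/32; -37/16; -9/4; -2; -1; 0 } => -1203/512
edge 13 of 13 (RED): { -3; -5/2; -19/8; -151/64; -301/128 | -1203/512; -601/256; -75/32; -37/16; -9/4; -2; -1; 0 } => -2407/1024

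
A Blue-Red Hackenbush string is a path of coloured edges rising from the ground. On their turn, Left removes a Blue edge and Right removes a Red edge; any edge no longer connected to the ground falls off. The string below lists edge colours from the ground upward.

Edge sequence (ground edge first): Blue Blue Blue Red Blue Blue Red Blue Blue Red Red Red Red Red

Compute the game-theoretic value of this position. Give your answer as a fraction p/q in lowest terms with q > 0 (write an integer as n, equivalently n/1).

5825/2048

step 1: add Blue to get B; options L={ 0 } R={ — } — 1
step 2: add Blue to get BB; options L={ 0,1 } R={ — } — 2
step 3: add Blue to get BBB; options L={ 0,1,2 } R={ — } — 3
step 4: add Red to get BBBR; options L={ 0,1,2 } R={ 3 } — 5/2
step 5: add Blue to get BBBRB; options L={ 0,1,2,5/2 } R={ 3 } — 11/4
step 6: add Blue to get BBBRBB; options L={ 0,1,2,5/2,11/4 } R={ 3 } — 23/8
step 7: add Red to get BBBRBBR; options L={ 0,1,2,5/2,11/4 } R={ 23/8,3 } — 45/16
step 8: add Blue to get BBBRBBRB; options L={ 0,1,2,5/2,11/4,45/16 } R={ 23/8,3 } — 91/32
step 9: add Blue to get BBBRBBRBB; options L={ 0,1,2,5/2,11/4,45/16,91/32 } R={ 23/8,3 } — 183/64
step 10: add Red to get BBBRBBRBBR; options L={ 0,1,2,5/2,11/4,45/16,91/32 } R={ 183/64,23/8,3 } — 365/128
step 11: add Red to get BBBRBBRBBRR; options L={ 0,1,2,5/2,11/4,45/16,91/32 } R={ 365/128,183/64,23/8,3 } — 729/256
step 12: add Red to get BBBRBBRBBRRR; options L={ 0,1,2,5/2,11/4,45/16,91/32 } R={ 729/256,365/128,183/64,23/8,3 } — 1457/512
step 13: add Red to get BBBRBBRBBRRRR; options L={ 0,1,2,5/2,11/4,45/16,91/32 } R={ 1457/512,729/256,365/128,183/64,23/8,3 } — 2913/1024
step 14: add Red to get BBBRBBRBBRRRRR; options L={ 0,1,2,5/2,11/4,45/16,91/32 } R={ 2913/1024,1457/512,729/256,365/128,183/64,23/8,3 } — 5825/2048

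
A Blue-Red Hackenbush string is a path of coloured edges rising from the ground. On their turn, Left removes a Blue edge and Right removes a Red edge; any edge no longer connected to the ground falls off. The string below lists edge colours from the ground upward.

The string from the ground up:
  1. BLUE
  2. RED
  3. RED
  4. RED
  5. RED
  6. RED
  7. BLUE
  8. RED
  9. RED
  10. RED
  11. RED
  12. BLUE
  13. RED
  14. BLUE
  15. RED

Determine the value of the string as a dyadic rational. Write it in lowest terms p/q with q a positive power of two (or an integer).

533/16384

step 1: add BLUE to get B; options L={ 0 } R={  } -> 1
step 2: add RED to get BR; options L={ 0 } R={ 1 } -> 1/2
step 3: add RED to get BRR; options L={ 0 } R={ 1/2,1 } -> 1/4
step 4: add RED to get BRRR; options L={ 0 } R={ 1/4,1/2,1 } -> 1/8
step 5: add RED to get BRRRR; options L={ 0 } R={ 1/8,1/4,1/2,1 } -> 1/16
step 6: add RED to get BRRRRR; options L={ 0 } R={ 1/16,1/8,1/4,1/2,1 } -> 1/32
step 7: add BLUE to get BRRRRRB; options L={ 0,1/32 } R={ 1/16,1/8,1/4,1/2,1 } -> 3/64
step 8: add RED to get BRRRRRBR; options L={ 0,1/32 } R={ 3/64,1/16,1/8,1/4,1/2,1 } -> 5/128
step 9: add RED to get BRRRRRBRR; options L={ 0,1/32 } R={ 5/128,3/64,1/16,1/8,1/4,1/2,1 } -> 9/256
step 10: add RED to get BRRRRRBRRR; options L={ 0,1/32 } R={ 9/256,5/128,3/64,1/16,1/8,1/4,1/2,1 } -> 17/512
step 11: add RED to get BRRRRRBRRRR; options L={ 0,1/32 } R={ 17/512,9/256,5/128,3/64,1/16,1/8,1/4,1/2,1 } -> 33/1024
step 12: add BLUE to get BRRRRRBRRRRB; options L={ 0,1/32,33/1024 } R={ 17/512,9/256,5/128,3/64,1/16,1/8,1/4,1/2,1 } -> 67/2048
step 13: add RED to get BRRRRRBRRRRBR; options L={ 0,1/32,33/1024 } R={ 67/2048,17/512,9/256,5/128,3/64,1/16,1/8,1/4,1/2,1 } -> 133/4096
step 14: add BLUE to get BRRRRRBRRRRBRB; options L={ 0,1/32,33/1024,133/4096 } R={ 67/2048,17/512,9/256,5/128,3/64,1/16,1/8,1/4,1/2,1 } -> 267/8192
step 15: add RED to get BRRRRRBRRRRBRBR; options L={ 0,1/32,33/1024,133/4096 } R={ 267/8192,67/2048,17/512,9/256,5/128,3/64,1/16,1/8,1/4,1/2,1 } -> 533/16384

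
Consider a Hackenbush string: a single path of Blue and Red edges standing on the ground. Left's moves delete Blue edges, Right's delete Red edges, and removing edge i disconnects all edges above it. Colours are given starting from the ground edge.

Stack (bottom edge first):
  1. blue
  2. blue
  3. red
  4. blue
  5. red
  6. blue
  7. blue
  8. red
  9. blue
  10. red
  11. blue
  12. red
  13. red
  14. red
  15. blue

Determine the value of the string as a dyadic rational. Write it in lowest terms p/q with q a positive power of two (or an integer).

Build val(s[:k]) for k = 1..15, string s = blue blue red blue red blue blue red blue red blue red red red blue.
val(b) = { 0 | ∅ } => 1
val(bb) = { 0,1 | ∅ } => 2
val(bbr) = { 0,1 | 2 } => 3/2
val(bbrb) = { 0,1,3/2 | 2 } => 7/4
val(bbrbr) = { 0,1,3/2 | 7/4,2 } => 13/8
val(bbrbrb) = { 0,1,3/2,13/8 | 7/4,2 } => 27/16
val(bbrbrbb) = { 0,1,3/2,13/8,27/16 | 7/4,2 } => 55/32
val(bbrbrbbr) = { 0,1,3/2,13/8,27/16 | 55/32,7/4,2 } => 109/64
val(bbrbrbbrb) = { 0,1,3/2,13/8,27/16,109/64 | 55/32,7/4,2 } => 219/128
val(bbrbrbbrbr) = { 0,1,3/2,13/8,27/16,109/64 | 219/128,55/32,7/4,2 } => 437/256
val(bbrbrbbrbrb) = { 0,1,3/2,13/8,27/16,109/64,437/256 | 219/128,55/32,7/4,2 } => 875/512
val(bbrbrbbrbrbr) = { 0,1,3/2,13/8,27/16,109/64,437/256 | 875/512,219/128,55/32,7/4,2 } => 1749/1024
val(bbrbrbbrbrbrr) = { 0,1,3/2,13/8,27/16,109/64,437/256 | 1749/1024,875/512,219/128,55/32,7/4,2 } => 3497/2048
val(bbrbrbbrbrbrrr) = { 0,1,3/2,13/8,27/16,109/64,437/256 | 3497/2048,1749/1024,875/512,219/128,55/32,7/4,2 } => 6993/4096
val(bbrbrbbrbrbrrrb) = { 0,1,3/2,13/8,27/16,109/64,437/256,6993/4096 | 3497/2048,1749/1024,875/512,219/128,55/32,7/4,2 } => 13987/8192

13987/8192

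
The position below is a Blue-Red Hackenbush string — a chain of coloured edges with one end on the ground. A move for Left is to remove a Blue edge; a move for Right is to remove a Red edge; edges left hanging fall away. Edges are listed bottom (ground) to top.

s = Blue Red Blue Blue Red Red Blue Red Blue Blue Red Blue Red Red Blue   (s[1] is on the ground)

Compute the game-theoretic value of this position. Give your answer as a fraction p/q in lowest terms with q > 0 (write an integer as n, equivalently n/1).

B: Left { 0 }, Right { — } → simplest 1
BR: Left { 0 }, Right { 1 } → simplest 1/2
BRB: Left { 0; 1/2 }, Right { 1 } → simplest 3/4
BRBB: Left { 0; 1/2; 3/4 }, Right { 1 } → simplest 7/8
BRBBR: Left { 0; 1/2; 3/4 }, Right { 7/8; 1 } → simplest 13/16
BRBBRR: Left { 0; 1/2; 3/4 }, Right { 13/16; 7/8; 1 } → simplest 25/32
BRBBRRB: Left { 0; 1/2; 3/4; 25/32 }, Right { 13/16; 7/8; 1 } → simplest 51/64
BRBBRRBR: Left { 0; 1/2; 3/4; 25/32 }, Right { 51/64; 13/16; 7/8; 1 } → simplest 101/128
BRBBRRBRB: Left { 0; 1/2; 3/4; 25/32; 101/128 }, Right { 51/64; 13/16; 7/8; 1 } → simplest 203/256
BRBBRRBRBB: Left { 0; 1/2; 3/4; 25/32; 101/128; 203/256 }, Right { 51/64; 13/16; 7/8; 1 } → simplest 407/512
BRBBRRBRBBR: Left { 0; 1/2; 3/4; 25/32; 101/128; 203/256 }, Right { 407/512; 51/64; 13/16; 7/8; 1 } → simplest 813/1024
BRBBRRBRBBRB: Left { 0; 1/2; 3/4; 25/32; 101/128; 203/256; 813/1024 }, Right { 407/512; 51/64; 13/16; 7/8; 1 } → simplest 1627/2048
BRBBRRBRBBRBR: Left { 0; 1/2; 3/4; 25/32; 101/128; 203/256; 813/1024 }, Right { 1627/2048; 407/512; 51/64; 13/16; 7/8; 1 } → simplest 3253/4096
BRBBRRBRBBRBRR: Left { 0; 1/2; 3/4; 25/32; 101/128; 203/256; 813/1024 }, Right { 3253/4096; 1627/2048; 407/512; 51/64; 13/16; 7/8; 1 } → simplest 6505/8192
BRBBRRBRBBRBRRB: Left { 0; 1/2; 3/4; 25/32; 101/128; 203/256; 813/1024; 6505/8192 }, Right { 3253/4096; 1627/2048; 407/512; 51/64; 13/16; 7/8; 1 } → simplest 13011/16384

13011/16384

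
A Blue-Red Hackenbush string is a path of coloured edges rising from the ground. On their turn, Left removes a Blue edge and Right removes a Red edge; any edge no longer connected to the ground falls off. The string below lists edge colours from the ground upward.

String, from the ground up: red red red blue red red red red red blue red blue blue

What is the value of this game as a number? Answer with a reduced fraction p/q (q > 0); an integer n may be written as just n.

-3049/1024

Prefix values for red red red blue red red red red red blue red blue blue via {L|R} + simplicity:
step 1: add red to get r; options L={  } R={ 0 } gives -1
step 2: add red to get rr; options L={  } R={ -1, 0 } gives -2
step 3: add red to get rrr; options L={  } R={ -2, -1, 0 } gives -3
step 4: add blue to get rrrb; options L={ -3 } R={ -2, -1, 0 } gives -5/2
step 5: add red to get rrrbr; options L={ -3 } R={ -5/2, -2, -1, 0 } gives -11/4
step 6: add red to get rrrbrr; options L={ -3 } R={ -11/4, -5/2, -2, -1, 0 } gives -23/8
step 7: add red to get rrrbrrr; options L={ -3 } R={ -23/8, -11/4, -5/2, -2, -1, 0 } gives -47/16
step 8: add red to get rrrbrrrr; options L={ -3 } R={ -47/16, -23/8, -11/4, -5/2, -2, -1, 0 } gives -95/32
step 9: add red to get rrrbrrrrr; options L={ -3 } R={ -95/32, -47/16, -23/8, -11/4, -5/2, -2, -1, 0 } gives -191/64
step 10: add blue to get rrrbrrrrrb; options L={ -3, -191/64 } R={ -95/32, -47/16, -23/8, -11/4, -5/2, -2, -1, 0 } gives -381/128
step 11: add red to get rrrbrrrrrbr; options L={ -3, -191/64 } R={ -381/128, -95/32, -47/16, -23/8, -11/4, -5/2, -2, -1, 0 } gives -763/256
step 12: add blue to get rrrbrrrrrbrb; options L={ -3, -191/64, -763/256 } R={ -381/128, -95/32, -47/16, -23/8, -11/4, -5/2, -2, -1, 0 } gives -1525/512
step 13: add blue to get rrrbrrrrrbrbb; options L={ -3, -191/64, -763/256, -1525/512 } R={ -381/128, -95/32, -47/16, -23/8, -11/4, -5/2, -2, -1, 0 } gives -3049/1024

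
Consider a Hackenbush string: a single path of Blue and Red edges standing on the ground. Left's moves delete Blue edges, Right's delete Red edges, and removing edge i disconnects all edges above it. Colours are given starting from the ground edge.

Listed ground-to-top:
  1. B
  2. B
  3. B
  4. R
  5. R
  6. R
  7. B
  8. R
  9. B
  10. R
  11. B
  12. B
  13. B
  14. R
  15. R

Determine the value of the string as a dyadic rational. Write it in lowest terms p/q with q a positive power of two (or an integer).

Build v(s[:k]) for k = 1..15, string s = B B B R R R B R B R B B B R R.
1 of 15 · B · max L 0 · min R +∞ => 1
2 of 15 · BB · max L 1 · min R +∞ => 2
3 of 15 · BBB · max L 2 · min R +∞ => 3
4 of 15 · BBBR · max L 2 · min R 3 => 5/2
5 of 15 · BBBRR · max L 2 · min R 5/2 => 9/4
6 of 15 · BBBRRR · max L 2 · min R 9/4 => 17/8
7 of 15 · BBBRRRB · max L 17/8 · min R 9/4 => 35/16
8 of 15 · BBBRRRBR · max L 17/8 · min R 35/16 => 69/32
9 of 15 · BBBRRRBRB · max L 69/32 · min R 35/16 => 139/64
10 of 15 · BBBRRRBRBR · max L 69/32 · min R 139/64 => 277/128
11 of 15 · BBBRRRBRBRB · max L 277/128 · min R 139/64 => 555/256
12 of 15 · BBBRRRBRBRBB · max L 555/256 · min R 139/64 => 1111/512
13 of 15 · BBBRRRBRBRBBB · max L 1111/512 · min R 139/64 => 2223/1024
14 of 15 · BBBRRRBRBRBBBR · max L 1111/512 · min R 2223/1024 => 4445/2048
15 of 15 · BBBRRRBRBRBBBRR · max L 1111/512 · min R 4445/2048 => 8889/4096

8889/4096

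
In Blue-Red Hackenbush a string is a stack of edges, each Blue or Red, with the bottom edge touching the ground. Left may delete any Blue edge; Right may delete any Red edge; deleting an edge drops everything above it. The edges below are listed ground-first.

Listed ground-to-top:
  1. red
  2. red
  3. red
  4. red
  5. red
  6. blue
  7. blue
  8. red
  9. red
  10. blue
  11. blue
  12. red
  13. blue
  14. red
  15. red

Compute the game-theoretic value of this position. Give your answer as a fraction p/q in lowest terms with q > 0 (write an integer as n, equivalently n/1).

-4503/1024

step 1: add red to get r; options L={ — } R={ 0 } gives -1
step 2: add red to get rr; options L={ — } R={ -1 0 } gives -2
step 3: add red to get rrr; options L={ — } R={ -2 -1 0 } gives -3
step 4: add red to get rrrr; options L={ — } R={ -3 -2 -1 0 } gives -4
step 5: add red to get rrrrr; options L={ — } R={ -4 -3 -2 -1 0 } gives -5
step 6: add blue to get rrrrrb; options L={ -5 } R={ -4 -3 -2 -1 0 } gives -9/2
step 7: add blue to get rrrrrbb; options L={ -5 -9/2 } R={ -4 -3 -2 -1 0 } gives -17/4
step 8: add red to get rrrrrbbr; options L={ -5 -9/2 } R={ -17/4 -4 -3 -2 -1 0 } gives -35/8
step 9: add red to get rrrrrbbrr; options L={ -5 -9/2 } R={ -35/8 -17/4 -4 -3 -2 -1 0 } gives -71/16
step 10: add blue to get rrrrrbbrrb; options L={ -5 -9/2 -71/16 } R={ -35/8 -17/4 -4 -3 -2 -1 0 } gives -141/32
step 11: add blue to get rrrrrbbrrbb; options L={ -5 -9/2 -71/16 -141/32 } R={ -35/8 -17/4 -4 -3 -2 -1 0 } gives -281/64
step 12: add red to get rrrrrbbrrbbr; options L={ -5 -9/2 -71/16 -141/32 } R={ -281/64 -35/8 -17/4 -4 -3 -2 -1 0 } gives -563/128
step 13: add blue to get rrrrrbbrrbbrb; options L={ -5 -9/2 -71/16 -141/32 -563/128 } R={ -281/64 -35/8 -17/4 -4 -3 -2 -1 0 } gives -1125/256
step 14: add red to get rrrrrbbrrbbrbr; options L={ -5 -9/2 -71/16 -141/32 -563/128 } R={ -1125/256 -281/64 -35/8 -17/4 -4 -3 -2 -1 0 } gives -2251/512
step 15: add red to get rrrrrbbrrbbrbrr; options L={ -5 -9/2 -71/16 -141/32 -563/128 } R={ -2251/512 -1125/256 -281/64 -35/8 -17/4 -4 -3 -2 -1 0 } gives -4503/1024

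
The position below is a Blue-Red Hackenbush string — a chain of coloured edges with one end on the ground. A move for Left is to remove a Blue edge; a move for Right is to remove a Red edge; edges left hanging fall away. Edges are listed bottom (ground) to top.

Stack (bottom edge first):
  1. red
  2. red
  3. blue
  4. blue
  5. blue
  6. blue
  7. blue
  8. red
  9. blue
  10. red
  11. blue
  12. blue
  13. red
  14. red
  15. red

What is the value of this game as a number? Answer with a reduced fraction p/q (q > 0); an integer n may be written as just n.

step 1: add red to get r; options L={ (no moves) } R={ 0 } ⇒ -1
step 2: add red to get rr; options L={ (no moves) } R={ -1 0 } ⇒ -2
step 3: add blue to get rrb; options L={ -2 } R={ -1 0 } ⇒ -3/2
step 4: add blue to get rrbb; options L={ -2 -3/2 } R={ -1 0 } ⇒ -5/4
step 5: add blue to get rrbbb; options L={ -2 -3/2 -5/4 } R={ -1 0 } ⇒ -9/8
step 6: add blue to get rrbbbb; options L={ -2 -3/2 -5/4 -9/8 } R={ -1 0 } ⇒ -17/16
step 7: add blue to get rrbbbbb; options L={ -2 -3/2 -5/4 -9/8 -17/16 } R={ -1 0 } ⇒ -33/32
step 8: add red to get rrbbbbbr; options L={ -2 -3/2 -5/4 -9/8 -17/16 } R={ -33/32 -1 0 } ⇒ -67/64
step 9: add blue to get rrbbbbbrb; options L={ -2 -3/2 -5/4 -9/8 -17/16 -67/64 } R={ -33/32 -1 0 } ⇒ -133/128
step 10: add red to get rrbbbbbrbr; options L={ -2 -3/2 -5/4 -9/8 -17/16 -67/64 } R={ -133/128 -33/32 -1 0 } ⇒ -267/256
step 11: add blue to get rrbbbbbrbrb; options L={ -2 -3/2 -5/4 -9/8 -17/16 -67/64 -267/256 } R={ -133/128 -33/32 -1 0 } ⇒ -533/512
step 12: add blue to get rrbbbbbrbrbb; options L={ -2 -3/2 -5/4 -9/8 -17/16 -67/64 -267/256 -533/512 } R={ -133/128 -33/32 -1 0 } ⇒ -1065/1024
step 13: add red to get rrbbbbbrbrbbr; options L={ -2 -3/2 -5/4 -9/8 -17/16 -67/64 -267/256 -533/512 } R={ -1065/1024 -133/128 -33/32 -1 0 } ⇒ -2131/2048
step 14: add red to get rrbbbbbrbrbbrr; options L={ -2 -3/2 -5/4 -9/8 -17/16 -67/64 -267/256 -533/512 } R={ -2131/2048 -1065/1024 -133/128 -33/32 -1 0 } ⇒ -4263/4096
step 15: add red to get rrbbbbbrbrbbrrr; options L={ -2 -3/2 -5/4 -9/8 -17/16 -67/64 -267/256 -533/512 } R={ -4263/4096 -2131/2048 -1065/1024 -133/128 -33/32 -1 0 } ⇒ -8527/8192

-8527/8192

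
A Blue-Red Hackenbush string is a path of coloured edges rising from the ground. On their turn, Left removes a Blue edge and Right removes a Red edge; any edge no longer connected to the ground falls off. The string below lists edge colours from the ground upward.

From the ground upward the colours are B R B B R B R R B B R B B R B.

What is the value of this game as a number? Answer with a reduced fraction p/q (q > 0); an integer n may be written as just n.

Build G(s[:k]) for k = 1..15, string s = B R B B R B R R B B R B B R B.
1 of 15 · B · max L 0 · min R +∞ => 1
2 of 15 · BR · max L 0 · min R 1 => 1/2
3 of 15 · BRB · max L 1/2 · min R 1 => 3/4
4 of 15 · BRBB · max L 3/4 · min R 1 => 7/8
5 of 15 · BRBBR · max L 3/4 · min R 7/8 => 13/16
6 of 15 · BRBBRB · max L 13/16 · min R 7/8 => 27/32
7 of 15 · BRBBRBR · max L 13/16 · min R 27/32 => 53/64
8 of 15 · BRBBRBRR · max L 13/16 · min R 53/64 => 105/128
9 of 15 · BRBBRBRRB · max L 105/128 · min R 53/64 => 211/256
10 of 15 · BRBBRBRRBB · max L 211/256 · min R 53/64 => 423/512
11 of 15 · BRBBRBRRBBR · max L 211/256 · min R 423/512 => 845/1024
12 of 15 · BRBBRBRRBBRB · max L 845/1024 · min R 423/512 => 1691/2048
13 of 15 · BRBBRBRRBBRBB · max L 1691/2048 · min R 423/512 => 3383/4096
14 of 15 · BRBBRBRRBBRBBR · max L 1691/2048 · min R 3383/4096 => 6765/8192
15 of 15 · BRBBRBRRBBRBBRB · max L 6765/8192 · min R 3383/4096 => 13531/16384

13531/16384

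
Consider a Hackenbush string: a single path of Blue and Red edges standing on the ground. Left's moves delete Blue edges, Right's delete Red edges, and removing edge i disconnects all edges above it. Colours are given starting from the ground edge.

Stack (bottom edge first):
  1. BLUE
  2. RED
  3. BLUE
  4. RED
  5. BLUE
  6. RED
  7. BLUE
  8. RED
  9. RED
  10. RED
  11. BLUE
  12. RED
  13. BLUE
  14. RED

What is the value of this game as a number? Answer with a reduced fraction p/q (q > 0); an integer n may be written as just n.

5397/8192

Prefix values for BLUE RED BLUE RED BLUE RED BLUE RED RED RED BLUE RED BLUE RED via {L|R} + simplicity:
G_1 [B]  L=[0]  R=[]  — 1
G_2 [BR]  L=[0]  R=[1]  — 1/2
G_3 [BRB]  L=[0,1/2]  R=[1]  — 3/4
G_4 [BRBR]  L=[0,1/2]  R=[3/4,1]  — 5/8
G_5 [BRBRB]  L=[0,1/2,5/8]  R=[3/4,1]  — 11/16
G_6 [BRBRBR]  L=[0,1/2,5/8]  R=[11/16,3/4,1]  — 21/32
G_7 [BRBRBRB]  L=[0,1/2,5/8,21/32]  R=[11/16,3/4,1]  — 43/64
G_8 [BRBRBRBR]  L=[0,1/2,5/8,21/32]  R=[43/64,11/16,3/4,1]  — 85/128
G_9 [BRBRBRBRR]  L=[0,1/2,5/8,21/32]  R=[85/128,43/64,11/16,3/4,1]  — 169/256
G_10 [BRBRBRBRRR]  L=[0,1/2,5/8,21/32]  R=[169/256,85/128,43/64,11/16,3/4,1]  — 337/512
G_11 [BRBRBRBRRRB]  L=[0,1/2,5/8,21/32,337/512]  R=[169/256,85/128,43/64,11/16,3/4,1]  — 675/1024
G_12 [BRBRBRBRRRBR]  L=[0,1/2,5/8,21/32,337/512]  R=[675/1024,169/256,85/128,43/64,11/16,3/4,1]  — 1349/2048
G_13 [BRBRBRBRRRBRB]  L=[0,1/2,5/8,21/32,337/512,1349/2048]  R=[675/1024,169/256,85/128,43/64,11/16,3/4,1]  — 2699/4096
G_14 [BRBRBRBRRRBRBR]  L=[0,1/2,5/8,21/32,337/512,1349/2048]  R=[2699/4096,675/1024,169/256,85/128,43/64,11/16,3/4,1]  — 5397/8192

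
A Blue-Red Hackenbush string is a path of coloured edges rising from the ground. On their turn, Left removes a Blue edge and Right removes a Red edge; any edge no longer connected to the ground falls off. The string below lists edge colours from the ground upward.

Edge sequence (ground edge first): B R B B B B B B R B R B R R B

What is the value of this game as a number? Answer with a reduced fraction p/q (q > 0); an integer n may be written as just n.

Prefix values for B R B B B B B B R B R B R R B via {L|R} + simplicity:
step 1: add B to get B; options L={ 0 } R={ ∅ } gives 1
step 2: add R to get BR; options L={ 0 } R={ 1 } gives 1/2
step 3: add B to get BRB; options L={ 0, 1/2 } R={ 1 } gives 3/4
step 4: add B to get BRBB; options L={ 0, 1/2, 3/4 } R={ 1 } gives 7/8
step 5: add B to get BRBBB; options L={ 0, 1/2, 3/4, 7/8 } R={ 1 } gives 15/16
step 6: add B to get BRBBBB; options L={ 0, 1/2, 3/4, 7/8, 15/16 } R={ 1 } gives 31/32
step 7: add B to get BRBBBBB; options L={ 0, 1/2, 3/4, 7/8, 15/16, 31/32 } R={ 1 } gives 63/64
step 8: add B to get BRBBBBBB; options L={ 0, 1/2, 3/4, 7/8, 15/16, 31/32, 63/64 } R={ 1 } gives 127/128
step 9: add R to get BRBBBBBBR; options L={ 0, 1/2, 3/4, 7/8, 15/16, 31/32, 63/64 } R={ 127/128, 1 } gives 253/256
step 10: add B to get BRBBBBBBRB; options L={ 0, 1/2, 3/4, 7/8, 15/16, 31/32, 63/64, 253/256 } R={ 127/128, 1 } gives 507/512
step 11: add R to get BRBBBBBBRBR; options L={ 0, 1/2, 3/4, 7/8, 15/16, 31/32, 63/64, 253/256 } R={ 507/512, 127/128, 1 } gives 1013/1024
step 12: add B to get BRBBBBBBRBRB; options L={ 0, 1/2, 3/4, 7/8, 15/16, 31/32, 63/64, 253/256, 1013/1024 } R={ 507/512, 127/128, 1 } gives 2027/2048
step 13: add R to get BRBBBBBBRBRBR; options L={ 0, 1/2, 3/4, 7/8, 15/16, 31/32, 63/64, 253/256, 1013/1024 } R={ 2027/2048, 507/512, 127/128, 1 } gives 4053/4096
step 14: add R to get BRBBBBBBRBRBRR; options L={ 0, 1/2, 3/4, 7/8, 15/16, 31/32, 63/64, 253/256, 1013/1024 } R={ 4053/4096, 2027/2048, 507/512, 127/128, 1 } gives 8105/8192
step 15: add B to get BRBBBBBBRBRBRRB; options L={ 0, 1/2, 3/4, 7/8, 15/16, 31/32, 63/64, 253/256, 1013/1024, 8105/8192 } R={ 4053/4096, 2027/2048, 507/512, 127/128, 1 } gives 16211/16384

16211/16384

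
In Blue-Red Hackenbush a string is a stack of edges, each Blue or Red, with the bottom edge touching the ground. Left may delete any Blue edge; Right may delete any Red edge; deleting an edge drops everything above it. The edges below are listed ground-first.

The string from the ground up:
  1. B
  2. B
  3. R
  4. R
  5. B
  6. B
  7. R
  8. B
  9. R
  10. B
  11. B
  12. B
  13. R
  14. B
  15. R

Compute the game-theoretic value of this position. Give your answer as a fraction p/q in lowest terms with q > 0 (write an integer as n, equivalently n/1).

Recurse on prefixes of the 15-edge string B B R R B B R B R B B B R B R:
B: Left { 0 }, Right { · } = simplest 1
BB: Left { 0 1 }, Right { · } = simplest 2
BBR: Left { 0 1 }, Right { 2 } = simplest 3/2
BBRR: Left { 0 1 }, Right { 3/2 2 } = simplest 5/4
BBRRB: Left { 0 1 5/4 }, Right { 3/2 2 } = simplest 11/8
BBRRBB: Left { 0 1 5/4 11/8 }, Right { 3/2 2 } = simplest 23/16
BBRRBBR: Left { 0 1 5/4 11/8 }, Right { 23/16 3/2 2 } = simplest 45/32
BBRRBBRB: Left { 0 1 5/4 11/8 45/32 }, Right { 23/16 3/2 2 } = simplest 91/64
BBRRBBRBR: Left { 0 1 5/4 11/8 45/32 }, Right { 91/64 23/16 3/2 2 } = simplest 181/128
BBRRBBRBRB: Left { 0 1 5/4 11/8 45/32 181/128 }, Right { 91/64 23/16 3/2 2 } = simplest 363/256
BBRRBBRBRBB: Left { 0 1 5/4 11/8 45/32 181/128 363/256 }, Right { 91/64 23/16 3/2 2 } = simplest 727/512
BBRRBBRBRBBB: Left { 0 1 5/4 11/8 45/32 181/128 363/256 727/512 }, Right { 91/64 23/16 3/2 2 } = simplest 1455/1024
BBRRBBRBRBBBR: Left { 0 1 5/4 11/8 45/32 181/128 363/256 727/512 }, Right { 1455/1024 91/64 23/16 3/2 2 } = simplest 2909/2048
BBRRBBRBRBBBRB: Left { 0 1 5/4 11/8 45/32 181/128 363/256 727/512 2909/2048 }, Right { 1455/1024 91/64 23/16 3/2 2 } = simplest 5819/4096
BBRRBBRBRBBBRBR: Left { 0 1 5/4 11/8 45/32 181/128 363/256 727/512 2909/2048 }, Right { 5819/4096 1455/1024 91/64 23/16 3/2 2 } = simplest 11637/8192

11637/8192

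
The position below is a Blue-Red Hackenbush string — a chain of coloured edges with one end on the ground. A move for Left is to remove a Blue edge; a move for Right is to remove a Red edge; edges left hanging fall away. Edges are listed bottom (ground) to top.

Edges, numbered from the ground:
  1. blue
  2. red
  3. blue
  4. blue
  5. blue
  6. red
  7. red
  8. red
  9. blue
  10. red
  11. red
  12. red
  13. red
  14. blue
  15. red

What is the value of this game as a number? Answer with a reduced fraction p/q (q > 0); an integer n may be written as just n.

14469/16384

g(b) = { 0 | · } — 1
g(br) = { 0 | 1 } — 1/2
g(brb) = { 0, 1/2 | 1 } — 3/4
g(brbb) = { 0, 1/2, 3/4 | 1 } — 7/8
g(brbbb) = { 0, 1/2, 3/4, 7/8 | 1 } — 15/16
g(brbbbr) = { 0, 1/2, 3/4, 7/8 | 15/16, 1 } — 29/32
g(brbbbrr) = { 0, 1/2, 3/4, 7/8 | 29/32, 15/16, 1 } — 57/64
g(brbbbrrr) = { 0, 1/2, 3/4, 7/8 | 57/64, 29/32, 15/16, 1 } — 113/128
g(brbbbrrrb) = { 0, 1/2, 3/4, 7/8, 113/128 | 57/64, 29/32, 15/16, 1 } — 227/256
g(brbbbrrrbr) = { 0, 1/2, 3/4, 7/8, 113/128 | 227/256, 57/64, 29/32, 15/16, 1 } — 453/512
g(brbbbrrrbrr) = { 0, 1/2, 3/4, 7/8, 113/128 | 453/512, 227/256, 57/64, 29/32, 15/16, 1 } — 905/1024
g(brbbbrrrbrrr) = { 0, 1/2, 3/4, 7/8, 113/128 | 905/1024, 453/512, 227/256, 57/64, 29/32, 15/16, 1 } — 1809/2048
g(brbbbrrrbrrrr) = { 0, 1/2, 3/4, 7/8, 113/128 | 1809/2048, 905/1024, 453/512, 227/256, 57/64, 29/32, 15/16, 1 } — 3617/4096
g(brbbbrrrbrrrrb) = { 0, 1/2, 3/4, 7/8, 113/128, 3617/4096 | 1809/2048, 905/1024, 453/512, 227/256, 57/64, 29/32, 15/16, 1 } — 7235/8192
g(brbbbrrrbrrrrbr) = { 0, 1/2, 3/4, 7/8, 113/128, 3617/4096 | 7235/8192, 1809/2048, 905/1024, 453/512, 227/256, 57/64, 29/32, 15/16, 1 } — 14469/16384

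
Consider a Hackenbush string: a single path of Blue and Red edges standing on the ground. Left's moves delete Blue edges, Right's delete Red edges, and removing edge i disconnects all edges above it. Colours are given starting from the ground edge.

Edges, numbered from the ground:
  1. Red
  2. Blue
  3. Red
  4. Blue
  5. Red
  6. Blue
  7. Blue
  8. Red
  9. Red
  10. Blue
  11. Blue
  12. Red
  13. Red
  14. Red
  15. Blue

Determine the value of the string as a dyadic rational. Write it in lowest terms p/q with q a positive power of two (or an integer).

Prefix values for Red Blue Red Blue Red Blue Blue Red Red Blue Blue Red Red Red Blue via {L|R} + simplicity:
R: Left { · }, Right { 0 } gives simplest -1
RB: Left { -1 }, Right { 0 } gives simplest -1/2
RBR: Left { -1 }, Right { -1/2 0 } gives simplest -3/4
RBRB: Left { -1 -3/4 }, Right { -1/2 0 } gives simplest -5/8
RBRBR: Left { -1 -3/4 }, Right { -5/8 -1/2 0 } gives simplest -11/16
RBRBRB: Left { -1 -3/4 -11/16 }, Right { -5/8 -1/2 0 } gives simplest -21/32
RBRBRBB: Left { -1 -3/4 -11/16 -21/32 }, Right { -5/8 -1/2 0 } gives simplest -41/64
RBRBRBBR: Left { -1 -3/4 -11/16 -21/32 }, Right { -41/64 -5/8 -1/2 0 } gives simplest -83/128
RBRBRBBRR: Left { -1 -3/4 -11/16 -21/32 }, Right { -83/128 -41/64 -5/8 -1/2 0 } gives simplest -167/256
RBRBRBBRRB: Left { -1 -3/4 -11/16 -21/32 -167/256 }, Right { -83/128 -41/64 -5/8 -1/2 0 } gives simplest -333/512
RBRBRBBRRBB: Left { -1 -3/4 -11/16 -21/32 -167/256 -333/512 }, Right { -83/128 -41/64 -5/8 -1/2 0 } gives simplest -665/1024
RBRBRBBRRBBR: Left { -1 -3/4 -11/16 -21/32 -167/256 -333/512 }, Right { -665/1024 -83/128 -41/64 -5/8 -1/2 0 } gives simplest -1331/2048
RBRBRBBRRBBRR: Left { -1 -3/4 -11/16 -21/32 -167/256 -333/512 }, Right { -1331/2048 -665/1024 -83/128 -41/64 -5/8 -1/2 0 } gives simplest -2663/4096
RBRBRBBRRBBRRR: Left { -1 -3/4 -11/16 -21/32 -167/256 -333/512 }, Right { -2663/4096 -1331/2048 -665/1024 -83/128 -41/64 -5/8 -1/2 0 } gives simplest -5327/8192
RBRBRBBRRBBRRRB: Left { -1 -3/4 -11/16 -21/32 -167/256 -333/512 -5327/8192 }, Right { -2663/4096 -1331/2048 -665/1024 -83/128 -41/64 -5/8 -1/2 0 } gives simplest -10653/16384

-10653/16384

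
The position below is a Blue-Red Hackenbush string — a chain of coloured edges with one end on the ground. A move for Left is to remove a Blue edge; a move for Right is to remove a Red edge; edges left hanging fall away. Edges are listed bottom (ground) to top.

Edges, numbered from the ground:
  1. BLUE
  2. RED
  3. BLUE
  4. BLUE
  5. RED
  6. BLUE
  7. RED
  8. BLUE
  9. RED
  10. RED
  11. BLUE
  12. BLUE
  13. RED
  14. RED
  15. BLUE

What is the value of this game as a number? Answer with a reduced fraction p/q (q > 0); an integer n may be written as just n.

1 of 15 · B · max L 0 · min R +∞ => 1
2 of 15 · BR · max L 0 · min R 1 => 1/2
3 of 15 · BRB · max L 1/2 · min R 1 => 3/4
4 of 15 · BRBB · max L 3/4 · min R 1 => 7/8
5 of 15 · BRBBR · max L 3/4 · min R 7/8 => 13/16
6 of 15 · BRBBRB · max L 13/16 · min R 7/8 => 27/32
7 of 15 · BRBBRBR · max L 13/16 · min R 27/32 => 53/64
8 of 15 · BRBBRBRB · max L 53/64 · min R 27/32 => 107/128
9 of 15 · BRBBRBRBR · max L 53/64 · min R 107/128 => 213/256
10 of 15 · BRBBRBRBRR · max L 53/64 · min R 213/256 => 425/512
11 of 15 · BRBBRBRBRRB · max L 425/512 · min R 213/256 => 851/1024
12 of 15 · BRBBRBRBRRBB · max L 851/1024 · min R 213/256 => 1703/2048
13 of 15 · BRBBRBRBRRBBR · max L 851/1024 · min R 1703/2048 => 3405/4096
14 of 15 · BRBBRBRBRRBBRR · max L 851/1024 · min R 3405/4096 => 6809/8192
15 of 15 · BRBBRBRBRRBBRRB · max L 6809/8192 · min R 3405/4096 => 13619/16384

13619/16384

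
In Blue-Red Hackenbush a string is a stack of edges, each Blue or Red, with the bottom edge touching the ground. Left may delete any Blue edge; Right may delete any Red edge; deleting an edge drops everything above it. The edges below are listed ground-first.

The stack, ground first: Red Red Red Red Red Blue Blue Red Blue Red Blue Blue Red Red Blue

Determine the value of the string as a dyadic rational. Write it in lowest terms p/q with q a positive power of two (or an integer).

-4429/1024

R: Left { — }, Right { 0 } => simplest -1
RR: Left { — }, Right { -1; 0 } => simplest -2
RRR: Left { — }, Right { -2; -1; 0 } => simplest -3
RRRR: Left { — }, Right { -3; -2; -1; 0 } => simplest -4
RRRRR: Left { — }, Right { -4; -3; -2; -1; 0 } => simplest -5
RRRRRB: Left { -5 }, Right { -4; -3; -2; -1; 0 } => simplest -9/2
RRRRRBB: Left { -5; -9/2 }, Right { -4; -3; -2; -1; 0 } => simplest -17/4
RRRRRBBR: Left { -5; -9/2 }, Right { -17/4; -4; -3; -2; -1; 0 } => simplest -35/8
RRRRRBBRB: Left { -5; -9/2; -35/8 }, Right { -17/4; -4; -3; -2; -1; 0 } => simplest -69/16
RRRRRBBRBR: Left { -5; -9/2; -35/8 }, Right { -69/16; -17/4; -4; -3; -2; -1; 0 } => simplest -139/32
RRRRRBBRBRB: Left { -5; -9/2; -35/8; -139/32 }, Right { -69/16; -17/4; -4; -3; -2; -1; 0 } => simplest -277/64
RRRRRBBRBRBB: Left { -5; -9/2; -35/8; -139/32; -277/64 }, Right { -69/16; -17/4; -4; -3; -2; -1; 0 } => simplest -553/128
RRRRRBBRBRBBR: Left { -5; -9/2; -35/8; -139/32; -277/64 }, Right { -553/128; -69/16; -17/4; -4; -3; -2; -1; 0 } => simplest -1107/256
RRRRRBBRBRBBRR: Left { -5; -9/2; -35/8; -139/32; -277/64 }, Right { -1107/256; -553/128; -69/16; -17/4; -4; -3; -2; -1; 0 } => simplest -2215/512
RRRRRBBRBRBBRRB: Left { -5; -9/2; -35/8; -139/32; -277/64; -2215/512 }, Right { -1107/256; -553/128; -69/16; -17/4; -4; -3; -2; -1; 0 } => simplest -4429/1024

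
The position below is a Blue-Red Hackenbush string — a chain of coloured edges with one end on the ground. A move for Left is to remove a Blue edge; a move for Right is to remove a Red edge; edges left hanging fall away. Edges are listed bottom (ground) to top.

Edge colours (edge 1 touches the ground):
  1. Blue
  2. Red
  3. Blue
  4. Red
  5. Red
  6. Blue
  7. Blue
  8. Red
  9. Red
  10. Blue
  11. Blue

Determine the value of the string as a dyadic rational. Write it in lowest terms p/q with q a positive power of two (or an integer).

615/1024

edge 1 of 11 (Blue): { 0 | none } => 1
edge 2 of 11 (Red): { 0 | 1 } => 1/2
edge 3 of 11 (Blue): { 0 1/2 | 1 } => 3/4
edge 4 of 11 (Red): { 0 1/2 | 3/4 1 } => 5/8
edge 5 of 11 (Red): { 0 1/2 | 5/8 3/4 1 } => 9/16
edge 6 of 11 (Blue): { 0 1/2 9/16 | 5/8 3/4 1 } => 19/32
edge 7 of 11 (Blue): { 0 1/2 9/16 19/32 | 5/8 3/4 1 } => 39/64
edge 8 of 11 (Red): { 0 1/2 9/16 19/32 | 39/64 5/8 3/4 1 } => 77/128
edge 9 of 11 (Red): { 0 1/2 9/16 19/32 | 77/128 39/64 5/8 3/4 1 } => 153/256
edge 10 of 11 (Blue): { 0 1/2 9/16 19/32 153/256 | 77/128 39/64 5/8 3/4 1 } => 307/512
edge 11 of 11 (Blue): { 0 1/2 9/16 19/32 153/256 307/512 | 77/128 39/64 5/8 3/4 1 } => 615/1024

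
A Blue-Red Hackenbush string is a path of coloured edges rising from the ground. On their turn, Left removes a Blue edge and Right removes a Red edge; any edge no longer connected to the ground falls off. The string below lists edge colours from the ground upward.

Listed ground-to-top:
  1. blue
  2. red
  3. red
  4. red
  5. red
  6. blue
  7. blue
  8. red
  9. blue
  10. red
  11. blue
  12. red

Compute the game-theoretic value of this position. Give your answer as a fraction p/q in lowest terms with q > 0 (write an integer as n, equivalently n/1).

g_1 [b]  L=[0]  R=[∅]  → 1
g_2 [br]  L=[0]  R=[1]  → 1/2
g_3 [brr]  L=[0]  R=[1/2, 1]  → 1/4
g_4 [brrr]  L=[0]  R=[1/4, 1/2, 1]  → 1/8
g_5 [brrrr]  L=[0]  R=[1/8, 1/4, 1/2, 1]  → 1/16
g_6 [brrrrb]  L=[0, 1/16]  R=[1/8, 1/4, 1/2, 1]  → 3/32
g_7 [brrrrbb]  L=[0, 1/16, 3/32]  R=[1/8, 1/4, 1/2, 1]  → 7/64
g_8 [brrrrbbr]  L=[0, 1/16, 3/32]  R=[7/64, 1/8, 1/4, 1/2, 1]  → 13/128
g_9 [brrrrbbrb]  L=[0, 1/16, 3/32, 13/128]  R=[7/64, 1/8, 1/4, 1/2, 1]  → 27/256
g_10 [brrrrbbrbr]  L=[0, 1/16, 3/32, 13/128]  R=[27/256, 7/64, 1/8, 1/4, 1/2, 1]  → 53/512
g_11 [brrrrbbrbrb]  L=[0, 1/16, 3/32, 13/128, 53/512]  R=[27/256, 7/64, 1/8, 1/4, 1/2, 1]  → 107/1024
g_12 [brrrrbbrbrbr]  L=[0, 1/16, 3/32, 13/128, 53/512]  R=[107/1024, 27/256, 7/64, 1/8, 1/4, 1/2, 1]  → 213/2048

213/2048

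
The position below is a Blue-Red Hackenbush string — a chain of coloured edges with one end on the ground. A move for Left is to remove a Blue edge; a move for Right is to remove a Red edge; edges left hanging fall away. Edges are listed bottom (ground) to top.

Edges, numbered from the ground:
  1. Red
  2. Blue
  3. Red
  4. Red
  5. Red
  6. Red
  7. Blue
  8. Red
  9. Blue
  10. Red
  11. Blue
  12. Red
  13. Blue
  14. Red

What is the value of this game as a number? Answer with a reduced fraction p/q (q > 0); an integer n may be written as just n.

-7851/8192

Recurse on prefixes of the 14-edge string Red Blue Red Red Red Red Blue Red Blue Red Blue Red Blue Red:
1 of 14 · R · max L −∞ · min R 0 so -1
2 of 14 · RB · max L -1 · min R 0 so -1/2
3 of 14 · RBR · max L -1 · min R -1/2 so -3/4
4 of 14 · RBRR · max L -1 · min R -3/4 so -7/8
5 of 14 · RBRRR · max L -1 · min R -7/8 so -15/16
6 of 14 · RBRRRR · max L -1 · min R -15/16 so -31/32
7 of 14 · RBRRRRB · max L -31/32 · min R -15/16 so -61/64
8 of 14 · RBRRRRBR · max L -31/32 · min R -61/64 so -123/128
9 of 14 · RBRRRRBRB · max L -123/128 · min R -61/64 so -245/256
10 of 14 · RBRRRRBRBR · max L -123/128 · min R -245/256 so -491/512
11 of 14 · RBRRRRBRBRB · max L -491/512 · min R -245/256 so -981/1024
12 of 14 · RBRRRRBRBRBR · max L -491/512 · min R -981/1024 so -1963/2048
13 of 14 · RBRRRRBRBRBRB · max L -1963/2048 · min R -981/1024 so -3925/4096
14 of 14 · RBRRRRBRBRBRBR · max L -1963/2048 · min R -3925/4096 so -7851/8192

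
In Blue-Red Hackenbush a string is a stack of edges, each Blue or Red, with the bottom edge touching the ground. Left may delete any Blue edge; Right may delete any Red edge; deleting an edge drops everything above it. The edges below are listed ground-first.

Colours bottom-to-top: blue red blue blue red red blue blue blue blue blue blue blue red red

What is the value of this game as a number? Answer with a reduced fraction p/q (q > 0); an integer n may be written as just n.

13305/16384

Prefix values for blue red blue blue red red blue blue blue blue blue blue blue red red via {L|R} + simplicity:
step 1: add blue to get b; options L={ 0 } R={ none } -> 1
step 2: add red to get br; options L={ 0 } R={ 1 } -> 1/2
step 3: add blue to get brb; options L={ 0,1/2 } R={ 1 } -> 3/4
step 4: add blue to get brbb; options L={ 0,1/2,3/4 } R={ 1 } -> 7/8
step 5: add red to get brbbr; options L={ 0,1/2,3/4 } R={ 7/8,1 } -> 13/16
step 6: add red to get brbbrr; options L={ 0,1/2,3/4 } R={ 13/16,7/8,1 } -> 25/32
step 7: add blue to get brbbrrb; options L={ 0,1/2,3/4,25/32 } R={ 13/16,7/8,1 } -> 51/64
step 8: add blue to get brbbrrbb; options L={ 0,1/2,3/4,25/32,51/64 } R={ 13/16,7/8,1 } -> 103/128
step 9: add blue to get brbbrrbbb; options L={ 0,1/2,3/4,25/32,51/64,103/128 } R={ 13/16,7/8,1 } -> 207/256
step 10: add blue to get brbbrrbbbb; options L={ 0,1/2,3/4,25/32,51/64,103/128,207/256 } R={ 13/16,7/8,1 } -> 415/512
step 11: add blue to get brbbrrbbbbb; options L={ 0,1/2,3/4,25/32,51/64,103/128,207/256,415/512 } R={ 13/16,7/8,1 } -> 831/1024
step 12: add blue to get brbbrrbbbbbb; options L={ 0,1/2,3/4,25/32,51/64,103/128,207/256,415/512,831/1024 } R={ 13/16,7/8,1 } -> 1663/2048
step 13: add blue to get brbbrrbbbbbbb; options L={ 0,1/2,3/4,25/32,51/64,103/128,207/256,415/512,831/1024,1663/2048 } R={ 13/16,7/8,1 } -> 3327/4096
step 14: add red to get brbbrrbbbbbbbr; options L={ 0,1/2,3/4,25/32,51/64,103/128,207/256,415/512,831/1024,1663/2048 } R={ 3327/4096,13/16,7/8,1 } -> 6653/8192
step 15: add red to get brbbrrbbbbbbbrr; options L={ 0,1/2,3/4,25/32,51/64,103/128,207/256,415/512,831/1024,1663/2048 } R={ 6653/8192,3327/4096,13/16,7/8,1 } -> 13305/16384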